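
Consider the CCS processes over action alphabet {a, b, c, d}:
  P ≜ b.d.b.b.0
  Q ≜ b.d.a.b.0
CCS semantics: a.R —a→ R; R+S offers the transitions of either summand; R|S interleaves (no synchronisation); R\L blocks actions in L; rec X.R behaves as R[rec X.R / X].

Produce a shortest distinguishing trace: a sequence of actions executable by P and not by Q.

bdb

Reachable graph of P (5 states):
  u0 = b.d.b.b.0 ⊢ -b-> u1
  u1 = d.b.b.0 ⊢ -d-> u2
  u2 = b.b.0 ⊢ -b-> u3
  u3 = b.0 ⊢ -b-> u4
  u4 = 0 ⊢ (no moves)
Reachable graph of Q (5 states):
  v0 = b.d.a.b.0 ⊢ -b-> v1
  v1 = d.a.b.0 ⊢ -d-> v2
  v2 = a.b.0 ⊢ -a-> v3
  v3 = b.0 ⊢ -b-> v4
  v4 = 0 ⊢ (no moves)
Executing bdb from P (initial set {u0}):
  [1] b ⇒ {u1}
  [2] d ⇒ {u2}
  [3] b ⇒ {u3}
  — P admits the full trace.
Executing bdb from Q (initial set {v0}):
  [1] b ⇒ {v1}
  [2] d ⇒ {v2}
  [3] b ⇒ ∅  — Q cannot continue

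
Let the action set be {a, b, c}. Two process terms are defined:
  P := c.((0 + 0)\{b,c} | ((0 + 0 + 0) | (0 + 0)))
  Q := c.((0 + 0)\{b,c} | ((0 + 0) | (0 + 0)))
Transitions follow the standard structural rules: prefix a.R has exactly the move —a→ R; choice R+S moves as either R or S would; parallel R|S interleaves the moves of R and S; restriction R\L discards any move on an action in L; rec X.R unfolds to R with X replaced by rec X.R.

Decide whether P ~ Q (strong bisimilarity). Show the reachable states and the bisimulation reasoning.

P's transition system — 2 states:
  s0 = c.((0 + 0)\{b,c} | ((0 + 0 + 0) | (0 + 0))) | —c→ s1
  s1 = (0 + 0)\{b,c} | ((0 + 0 + 0) | (0 + 0)) | ∅
Q's transition system — 2 states:
  t0 = c.((0 + 0)\{b,c} | ((0 + 0) | (0 + 0))) | —c→ t1
  t1 = (0 + 0)\{b,c} | ((0 + 0) | (0 + 0)) | ∅
Coarsest stable partition (strong bisimilarity classes):
  B0 = {s0, t0}
  B1 = {s1, t1}
s0 ∈ B0, t0 ∈ B0 → same block

YES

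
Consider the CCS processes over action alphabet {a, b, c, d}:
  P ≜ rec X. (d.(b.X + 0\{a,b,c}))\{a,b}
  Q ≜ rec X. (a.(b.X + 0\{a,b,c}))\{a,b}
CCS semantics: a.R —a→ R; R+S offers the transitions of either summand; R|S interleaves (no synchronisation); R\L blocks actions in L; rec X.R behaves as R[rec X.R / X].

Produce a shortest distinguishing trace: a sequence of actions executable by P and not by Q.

d

P's transition system — 2 states:
  p0 = rec X. (d.(b.X + 0\{a,b,c}))\{a,b} | =d=> p1
  p1 = (b.(rec X. (d.(b.X + 0\{a,b,c}))\{a,b}) + 0\{a,b,c})\{a,b} | stopped
Q's transition system — 1 states:
  q0 = rec X. (a.(b.X + 0\{a,b,c}))\{a,b} | stopped
Run σ = ⟨d⟩ on P: start {p0}
  [1] d ⇒ {p1}
  ✓ P
Run σ = ⟨d⟩ on Q: start {q0}
  [1] d ⇒ ∅  — Q cannot continue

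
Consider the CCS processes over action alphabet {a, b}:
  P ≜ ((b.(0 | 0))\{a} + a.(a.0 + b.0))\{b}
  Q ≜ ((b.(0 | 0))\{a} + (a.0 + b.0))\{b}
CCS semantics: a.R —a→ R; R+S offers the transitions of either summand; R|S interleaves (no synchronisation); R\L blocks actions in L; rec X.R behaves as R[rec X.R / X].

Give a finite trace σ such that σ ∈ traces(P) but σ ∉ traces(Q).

Reachable graph of P (3 states):
  m0 = ((b.(0 | 0))\{a} + a.(a.0 + b.0))\{b} | —a→ m1
  m1 = (a.0 + b.0)\{b} | —a→ m2
  m2 = 0\{b} | stopped
Reachable graph of Q (2 states):
  n0 = ((b.(0 | 0))\{a} + (a.0 + b.0))\{b} | —a→ n1
  n1 = 0\{b} | stopped
Executing aa from P (initial set {m0}):
  [1] a ⇒ {m1}
  [2] a ⇒ {m2}
  ✓ P
Executing aa from Q (initial set {n0}):
  [1] a ⇒ {n1}
  [2] a ⇒ no successor for Q

aa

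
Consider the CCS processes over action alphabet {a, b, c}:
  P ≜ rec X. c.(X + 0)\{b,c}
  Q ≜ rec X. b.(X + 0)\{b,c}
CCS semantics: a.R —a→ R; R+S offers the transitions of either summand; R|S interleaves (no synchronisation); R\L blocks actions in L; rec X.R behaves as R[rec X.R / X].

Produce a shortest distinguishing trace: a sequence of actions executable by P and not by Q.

Reachable graph of P (2 states):
  p0 = rec X. c.(X + 0)\{b,c} has moves ··c··> p1
  p1 = ((rec X. c.(X + 0)\{b,c}) + 0)\{b,c} has moves ∅
Reachable graph of Q (2 states):
  q0 = rec X. b.(X + 0)\{b,c} has moves ··b··> q1
  q1 = ((rec X. b.(X + 0)\{b,c}) + 0)\{b,c} has moves ∅
Run σ = ⟨c⟩ on P: start {p0}
  step 1 (c): {p1}
  ✓ P
Run σ = ⟨c⟩ on Q: start {q0}
  step 1 (c): no successor for Q

c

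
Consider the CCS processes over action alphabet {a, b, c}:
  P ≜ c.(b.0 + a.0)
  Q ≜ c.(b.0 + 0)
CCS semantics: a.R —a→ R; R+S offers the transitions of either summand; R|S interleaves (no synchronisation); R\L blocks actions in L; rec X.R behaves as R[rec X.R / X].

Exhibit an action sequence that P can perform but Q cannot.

ca

Reachable graph of P (3 states):
  p0 = c.(b.0 + a.0) → -c-> p1
  p1 = b.0 + a.0 → -a-> p2, -b-> p2
  p2 = 0 → (no moves)
Reachable graph of Q (3 states):
  q0 = c.(b.0 + 0) → -c-> q1
  q1 = b.0 + 0 → -b-> q2
  q2 = 0 → (no moves)
Trace ⟨ca⟩ through P, begin at {p0}:
  [1] c ⇒ {p1}
  [2] a ⇒ {p2}
  ✓ P
Trace ⟨ca⟩ through Q, begin at {q0}:
  [1] c ⇒ {q1}
  [2] a ⇒ ∅ (Q stuck)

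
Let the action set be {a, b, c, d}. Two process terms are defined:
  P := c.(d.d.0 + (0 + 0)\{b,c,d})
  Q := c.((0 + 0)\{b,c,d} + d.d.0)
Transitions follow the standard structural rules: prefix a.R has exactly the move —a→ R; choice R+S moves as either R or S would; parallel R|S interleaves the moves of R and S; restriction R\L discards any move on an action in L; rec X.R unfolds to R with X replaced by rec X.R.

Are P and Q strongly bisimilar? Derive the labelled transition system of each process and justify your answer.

P's transition system — 4 states:
  s0 = c.(d.d.0 + (0 + 0)\{b,c,d}) :: —c→ s1
  s1 = d.d.0 + (0 + 0)\{b,c,d} :: —d→ s2
  s2 = d.0 :: —d→ s3
  s3 = 0 :: deadlocked
Q's transition system — 4 states:
  t0 = c.((0 + 0)\{b,c,d} + d.d.0) :: —c→ t1
  t1 = (0 + 0)\{b,c,d} + d.d.0 :: —d→ t2
  t2 = d.0 :: —d→ t3
  t3 = 0 :: deadlocked
Coarsest stable partition (strong bisimilarity classes):
  B0 = {s0, t0}
  B1 = {s1, t1}
  B2 = {s2, t2}
  B3 = {s3, t3}
s0 ∈ B0, t0 ∈ B0 → same block

bisimilar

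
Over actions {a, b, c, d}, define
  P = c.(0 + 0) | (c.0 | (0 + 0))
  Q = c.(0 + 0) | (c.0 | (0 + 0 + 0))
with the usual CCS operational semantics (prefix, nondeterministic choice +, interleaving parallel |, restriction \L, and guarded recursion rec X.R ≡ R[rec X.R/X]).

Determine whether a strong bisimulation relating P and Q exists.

Reachable graph of P (4 states):
  m0 = c.(0 + 0) | (c.0 | (0 + 0)) ⊢ =c=> m1, =c=> m2
  m1 = (0 + 0) | (c.0 | (0 + 0)) ⊢ =c=> m3
  m2 = c.(0 + 0) | (0 | (0 + 0)) ⊢ =c=> m3
  m3 = (0 + 0) | (0 | (0 + 0)) ⊢ stopped
Reachable graph of Q (4 states):
  n0 = c.(0 + 0) | (c.0 | (0 + 0 + 0)) ⊢ =c=> n1, =c=> n2
  n1 = (0 + 0) | (c.0 | (0 + 0 + 0)) ⊢ =c=> n3
  n2 = c.(0 + 0) | (0 | (0 + 0 + 0)) ⊢ =c=> n3
  n3 = (0 + 0) | (0 | (0 + 0 + 0)) ⊢ stopped
Bisimilarity quotient blocks:
  B0 = {m0, n0}
  B1 = {m1, m2, n1, n2}
  B2 = {m3, n3}
m0 ∈ B0, n0 ∈ B0 → same block

P ~ Q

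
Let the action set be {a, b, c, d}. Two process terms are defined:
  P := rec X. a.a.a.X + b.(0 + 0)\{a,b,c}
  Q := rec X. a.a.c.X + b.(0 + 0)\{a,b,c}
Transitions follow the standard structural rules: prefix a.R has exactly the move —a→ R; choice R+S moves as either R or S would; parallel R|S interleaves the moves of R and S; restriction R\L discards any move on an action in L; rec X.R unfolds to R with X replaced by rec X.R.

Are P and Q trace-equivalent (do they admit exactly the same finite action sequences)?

Reachable graph of P (4 states):
  s0 = rec X. a.a.a.X + b.(0 + 0)\{a,b,c} :: —a→ s1, —b→ s2
  s1 = a.a.(rec X. a.a.a.X + b.(0 + 0)\{a,b,c}) :: —a→ s3
  s2 = (0 + 0)\{a,b,c} :: (no moves)
  s3 = a.(rec X. a.a.a.X + b.(0 + 0)\{a,b,c}) :: —a→ s0
Reachable graph of Q (4 states):
  t0 = rec X. a.a.c.X + b.(0 + 0)\{a,b,c} :: —a→ t1, —b→ t2
  t1 = a.c.(rec X. a.a.c.X + b.(0 + 0)\{a,b,c}) :: —a→ t3
  t2 = (0 + 0)\{a,b,c} :: (no moves)
  t3 = c.(rec X. a.a.c.X + b.(0 + 0)\{a,b,c}) :: —c→ t0
Run σ = ⟨aaa⟩ on P: start {s0}
  [1] a ⇒ {s1}
  [2] a ⇒ {s3}
  [3] a ⇒ {s0}
  P completes σ.
Run σ = ⟨aaa⟩ on Q: start {t0}
  [1] a ⇒ {t1}
  [2] a ⇒ {t3}
  [3] a ⇒ no successor for Q

traces(P) ≠ traces(Q) — witness ⟨aaa⟩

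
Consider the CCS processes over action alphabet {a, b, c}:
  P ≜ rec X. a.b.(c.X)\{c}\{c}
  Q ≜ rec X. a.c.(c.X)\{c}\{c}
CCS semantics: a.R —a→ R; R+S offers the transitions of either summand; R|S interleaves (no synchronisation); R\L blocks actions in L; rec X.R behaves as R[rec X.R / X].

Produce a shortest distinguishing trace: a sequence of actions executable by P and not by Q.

ab

P's transition system — 3 states:
  s0 = rec X. a.b.(c.X)\{c}\{c} ⊢ --a--▸ s1
  s1 = b.(c.(rec X. a.b.(c.X)\{c}\{c}))\{c}\{c} ⊢ --b--▸ s2
  s2 = (c.(rec X. a.b.(c.X)\{c}\{c}))\{c}\{c} ⊢ ∅
Q's transition system — 3 states:
  t0 = rec X. a.c.(c.X)\{c}\{c} ⊢ --a--▸ t1
  t1 = c.(c.(rec X. a.c.(c.X)\{c}\{c}))\{c}\{c} ⊢ --c--▸ t2
  t2 = (c.(rec X. a.c.(c.X)\{c}\{c}))\{c}\{c} ⊢ ∅
Run σ = ⟨ab⟩ on P: start {s0}
  step 1 (a): {s1}
  step 2 (b): {s2}
  P completes σ.
Run σ = ⟨ab⟩ on Q: start {t0}
  step 1 (a): {t1}
  step 2 (b): ∅ (Q stuck)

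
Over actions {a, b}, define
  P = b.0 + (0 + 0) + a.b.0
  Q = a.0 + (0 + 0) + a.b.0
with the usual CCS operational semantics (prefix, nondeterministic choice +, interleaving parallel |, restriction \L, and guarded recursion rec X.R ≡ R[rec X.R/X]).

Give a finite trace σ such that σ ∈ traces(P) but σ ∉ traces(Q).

b

P's transition system — 3 states:
  p0 = b.0 + (0 + 0) + a.b.0 | =a=> p1, =b=> p2
  p1 = b.0 | =b=> p2
  p2 = 0 | stopped
Q's transition system — 3 states:
  q0 = a.0 + (0 + 0) + a.b.0 | =a=> q1, =a=> q2
  q1 = 0 | stopped
  q2 = b.0 | =b=> q1
Run σ = ⟨b⟩ on P: start {p0}
  after b @ step 1: {p2}
  P completes σ.
Run σ = ⟨b⟩ on Q: start {q0}
  after b @ step 1: ∅  — Q cannot continue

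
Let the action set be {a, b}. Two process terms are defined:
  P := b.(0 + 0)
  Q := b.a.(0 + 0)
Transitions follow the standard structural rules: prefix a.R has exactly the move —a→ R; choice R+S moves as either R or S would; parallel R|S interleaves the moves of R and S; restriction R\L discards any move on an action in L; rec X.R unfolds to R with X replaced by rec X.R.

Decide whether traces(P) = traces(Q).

NO — witness ⟨ba⟩

LTS(P): 2 reachable states
  m0 = b.(0 + 0) has moves ··b··> m1
  m1 = 0 + 0 has moves ·
LTS(Q): 3 reachable states
  n0 = b.a.(0 + 0) has moves ··b··> n1
  n1 = a.(0 + 0) has moves ··a··> n2
  n2 = 0 + 0 has moves ·
Executing ba from Q (initial set {n0}):
  [1] b ⇒ {n1}
  [2] a ⇒ {n2}
  Q completes σ.
Executing ba from P (initial set {m0}):
  [1] b ⇒ {m1}
  [2] a ⇒ ∅ (P stuck)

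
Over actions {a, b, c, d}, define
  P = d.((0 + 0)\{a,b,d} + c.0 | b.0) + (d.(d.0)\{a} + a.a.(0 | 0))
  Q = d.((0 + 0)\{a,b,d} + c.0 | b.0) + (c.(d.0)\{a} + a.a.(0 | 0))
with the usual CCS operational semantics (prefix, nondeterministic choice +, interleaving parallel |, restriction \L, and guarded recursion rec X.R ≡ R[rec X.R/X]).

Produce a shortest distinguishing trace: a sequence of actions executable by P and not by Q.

dd

LTS(P): 8 reachable states
  s0 = d.((0 + 0)\{a,b,d} + c.0 | b.0) + (d.(d.0)\{a} + a.a.(0 | 0)) has moves ··a··> s1, ··d··> s2, ··d··> s3
  s1 = a.(0 | 0) has moves ··a··> s4
  s2 = (0 + 0)\{a,b,d} + c.0 | b.0 has moves ··b··> s5, ··c··> s6
  s3 = (d.0)\{a} has moves ··d··> s7
  s4 = 0 | 0 has moves (no moves)
  s5 = c.0 | 0 has moves ··c··> s4
  s6 = 0 | b.0 has moves ··b··> s4
  s7 = 0\{a} has moves (no moves)
LTS(Q): 8 reachable states
  t0 = d.((0 + 0)\{a,b,d} + c.0 | b.0) + (c.(d.0)\{a} + a.a.(0 | 0)) has moves ··a··> t1, ··c··> t2, ··d··> t3
  t1 = a.(0 | 0) has moves ··a··> t4
  t2 = (d.0)\{a} has moves ··d··> t5
  t3 = (0 + 0)\{a,b,d} + c.0 | b.0 has moves ··b··> t6, ··c··> t7
  t4 = 0 | 0 has moves (no moves)
  t5 = 0\{a} has moves (no moves)
  t6 = c.0 | 0 has moves ··c··> t4
  t7 = 0 | b.0 has moves ··b··> t4
Trace ⟨dd⟩ through P, begin at {s0}:
  step 1 (d): {s2, s3}
  step 2 (d): {s7}
  — P admits the full trace.
Trace ⟨dd⟩ through Q, begin at {t0}:
  step 1 (d): {t3}
  step 2 (d): no successor for Q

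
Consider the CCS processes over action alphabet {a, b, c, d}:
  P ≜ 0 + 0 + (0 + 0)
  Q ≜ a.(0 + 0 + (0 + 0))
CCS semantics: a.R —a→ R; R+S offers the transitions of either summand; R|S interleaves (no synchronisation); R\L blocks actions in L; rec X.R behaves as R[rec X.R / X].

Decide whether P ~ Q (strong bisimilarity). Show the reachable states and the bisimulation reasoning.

LTS(P): 1 reachable states
  p0 = 0 + 0 + (0 + 0) | ·
LTS(Q): 2 reachable states
  q0 = a.(0 + 0 + (0 + 0)) | —a→ q1
  q1 = 0 + 0 + (0 + 0) | ·
Partition-refinement fixed point:
  B0 = {p0, q1}
  B1 = {q0}
p0 ∈ B0, q0 ∈ B1 → different blocks

P ≁ Q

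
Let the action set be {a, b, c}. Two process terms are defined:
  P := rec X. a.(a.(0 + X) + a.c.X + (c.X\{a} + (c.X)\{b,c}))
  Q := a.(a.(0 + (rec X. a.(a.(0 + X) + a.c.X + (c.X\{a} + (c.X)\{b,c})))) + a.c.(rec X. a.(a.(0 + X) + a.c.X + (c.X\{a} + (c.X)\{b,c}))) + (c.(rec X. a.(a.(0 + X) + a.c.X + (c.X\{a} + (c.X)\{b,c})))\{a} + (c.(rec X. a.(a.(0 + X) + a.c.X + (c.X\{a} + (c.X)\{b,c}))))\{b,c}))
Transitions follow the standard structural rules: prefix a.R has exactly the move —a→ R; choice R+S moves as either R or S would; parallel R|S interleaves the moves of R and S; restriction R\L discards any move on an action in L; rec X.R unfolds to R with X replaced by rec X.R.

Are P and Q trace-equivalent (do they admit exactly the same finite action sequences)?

trace-equivalent

Reachable graph of P (5 states):
  u0 = rec X. a.(a.(0 + X) + a.c.X + (c.X\{a} + (c.X)\{b,c})) :: ··a··> u1
  u1 = a.(0 + (rec X. a.(a.(0 + X) + a.c.X + (c.X\{a} + (c.X)\{b,c})))) + a.c.(rec X. a.(a.(0 + X) + a.c.X + (c.X\{a} + (c.X)\{b,c}))) + (c.(rec X. a.(a.(0 + X) + a.c.X + (c.X\{a} + (c.X)\{b,c})))\{a} + (c.(rec X. a.(a.(0 + X) + a.c.X + (c.X\{a} + (c.X)\{b,c}))))\{b,c}) :: ··a··> u2, ··a··> u3, ··c··> u4
  u2 = 0 + (rec X. a.(a.(0 + X) + a.c.X + (c.X\{a} + (c.X)\{b,c}))) :: ··a··> u1
  u3 = c.(rec X. a.(a.(0 + X) + a.c.X + (c.X\{a} + (c.X)\{b,c}))) :: ··c··> u0
  u4 = (rec X. a.(a.(0 + X) + a.c.X + (c.X\{a} + (c.X)\{b,c})))\{a} :: stopped
Reachable graph of Q (6 states):
  v0 = a.(a.(0 + (rec X. a.(a.(0 + X) + a.c.X + (c.X\{a} + (c.X)\{b,c})))) + a.c.(rec X. a.(a.(0 + X) + a.c.X + (c.X\{a} + (c.X)\{b,c}))) + (c.(rec X. a.(a.(0 + X) + a.c.X + (c.X\{a} + (c.X)\{b,c})))\{a} + (c.(rec X. a.(a.(0 + X) + a.c.X + (c.X\{a} + (c.X)\{b,c}))))\{b,c})) :: ··a··> v1
  v1 = a.(0 + (rec X. a.(a.(0 + X) + a.c.X + (c.X\{a} + (c.X)\{b,c})))) + a.c.(rec X. a.(a.(0 + X) + a.c.X + (c.X\{a} + (c.X)\{b,c}))) + (c.(rec X. a.(a.(0 + X) + a.c.X + (c.X\{a} + (c.X)\{b,c})))\{a} + (c.(rec X. a.(a.(0 + X) + a.c.X + (c.X\{a} + (c.X)\{b,c}))))\{b,c}) :: ··a··> v2, ··a··> v3, ··c··> v4
  v2 = 0 + (rec X. a.(a.(0 + X) + a.c.X + (c.X\{a} + (c.X)\{b,c}))) :: ··a··> v1
  v3 = c.(rec X. a.(a.(0 + X) + a.c.X + (c.X\{a} + (c.X)\{b,c}))) :: ··c··> v5
  v4 = (rec X. a.(a.(0 + X) + a.c.X + (c.X\{a} + (c.X)\{b,c})))\{a} :: stopped
  v5 = rec X. a.(a.(0 + X) + a.c.X + (c.X\{a} + (c.X)\{b,c})) :: ··a··> v1
Coarsest stable partition (strong bisimilarity classes):
  B0 = {u0, u2, v0, v2, v5}
  B1 = {u1, v1}
  B2 = {u3, v3}
  B3 = {u4, v4}
u0 ∈ B0, v0 ∈ B0 → same block
Bisimilar ⇒ trace-equivalent.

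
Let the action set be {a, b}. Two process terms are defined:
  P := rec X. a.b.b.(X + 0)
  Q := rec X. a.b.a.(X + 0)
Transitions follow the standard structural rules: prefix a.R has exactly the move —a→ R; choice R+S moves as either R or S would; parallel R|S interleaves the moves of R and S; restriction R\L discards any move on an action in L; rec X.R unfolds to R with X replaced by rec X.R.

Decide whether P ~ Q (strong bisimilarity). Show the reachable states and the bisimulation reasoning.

P's transition system — 4 states:
  s0 = rec X. a.b.b.(X + 0) → --a--▸ s1
  s1 = b.b.((rec X. a.b.b.(X + 0)) + 0) → --b--▸ s2
  s2 = b.((rec X. a.b.b.(X + 0)) + 0) → --b--▸ s3
  s3 = (rec X. a.b.b.(X + 0)) + 0 → --a--▸ s1
Q's transition system — 4 states:
  t0 = rec X. a.b.a.(X + 0) → --a--▸ t1
  t1 = b.a.((rec X. a.b.a.(X + 0)) + 0) → --b--▸ t2
  t2 = a.((rec X. a.b.a.(X + 0)) + 0) → --a--▸ t3
  t3 = (rec X. a.b.a.(X + 0)) + 0 → --a--▸ t1
Partition-refinement fixed point:
  B0 = {s0, s3}
  B1 = {s1}
  B2 = {s2}
  B3 = {t0, t3}
  B4 = {t1}
  B5 = {t2}
s0 ∈ B0, t0 ∈ B3 → different blocks

P ≁ Q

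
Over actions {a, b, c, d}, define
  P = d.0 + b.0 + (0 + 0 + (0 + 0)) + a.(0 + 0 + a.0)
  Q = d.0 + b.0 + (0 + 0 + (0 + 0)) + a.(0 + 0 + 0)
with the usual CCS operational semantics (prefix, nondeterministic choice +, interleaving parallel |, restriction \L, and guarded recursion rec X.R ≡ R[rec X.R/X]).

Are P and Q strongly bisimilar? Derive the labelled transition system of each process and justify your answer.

P ≁ Q

P's transition system — 3 states:
  s0 = d.0 + b.0 + (0 + 0 + (0 + 0)) + a.(0 + 0 + a.0) | =a=> s1, =b=> s2, =d=> s2
  s1 = 0 + 0 + a.0 | =a=> s2
  s2 = 0 | stopped
Q's transition system — 3 states:
  t0 = d.0 + b.0 + (0 + 0 + (0 + 0)) + a.(0 + 0 + 0) | =a=> t1, =b=> t2, =d=> t2
  t1 = 0 + 0 + 0 | stopped
  t2 = 0 | stopped
Coarsest stable partition (strong bisimilarity classes):
  B0 = {s0}
  B1 = {s2, t1, t2}
  B2 = {s1}
  B3 = {t0}
s0 ∈ B0, t0 ∈ B3 → different blocks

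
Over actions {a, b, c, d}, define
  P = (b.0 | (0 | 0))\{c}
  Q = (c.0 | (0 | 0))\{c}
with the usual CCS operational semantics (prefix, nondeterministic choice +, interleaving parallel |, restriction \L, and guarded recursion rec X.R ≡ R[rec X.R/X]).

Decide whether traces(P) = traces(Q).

traces(P) ≠ traces(Q) — witness ⟨b⟩

Reachable graph of P (2 states):
  p0 = (b.0 | (0 | 0))\{c} | --b--▸ p1
  p1 = (0 | (0 | 0))\{c} | ·
Reachable graph of Q (1 states):
  q0 = (c.0 | (0 | 0))\{c} | ·
Trace ⟨b⟩ through P, begin at {p0}:
  after b @ step 1: {p1}
  ✓ P
Trace ⟨b⟩ through Q, begin at {q0}:
  after b @ step 1: ∅ (Q stuck)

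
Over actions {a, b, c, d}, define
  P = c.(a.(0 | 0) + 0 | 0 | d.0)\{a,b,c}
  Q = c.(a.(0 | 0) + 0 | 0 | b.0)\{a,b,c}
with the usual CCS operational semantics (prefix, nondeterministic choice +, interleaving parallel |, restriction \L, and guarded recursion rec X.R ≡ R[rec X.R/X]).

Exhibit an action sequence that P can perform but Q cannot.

cd

P's transition system — 3 states:
  u0 = c.(a.(0 | 0) + 0 | 0 | d.0)\{a,b,c} has moves ··c··> u1
  u1 = (a.(0 | 0) + 0 | 0 | d.0)\{a,b,c} has moves ··d··> u2
  u2 = (0 | 0 | 0)\{a,b,c} has moves (no moves)
Q's transition system — 2 states:
  v0 = c.(a.(0 | 0) + 0 | 0 | b.0)\{a,b,c} has moves ··c··> v1
  v1 = (a.(0 | 0) + 0 | 0 | b.0)\{a,b,c} has moves (no moves)
Run σ = ⟨cd⟩ on P: start {u0}
  [1] c ⇒ {u1}
  [2] d ⇒ {u2}
  — P admits the full trace.
Run σ = ⟨cd⟩ on Q: start {v0}
  [1] c ⇒ {v1}
  [2] d ⇒ ∅ (Q stuck)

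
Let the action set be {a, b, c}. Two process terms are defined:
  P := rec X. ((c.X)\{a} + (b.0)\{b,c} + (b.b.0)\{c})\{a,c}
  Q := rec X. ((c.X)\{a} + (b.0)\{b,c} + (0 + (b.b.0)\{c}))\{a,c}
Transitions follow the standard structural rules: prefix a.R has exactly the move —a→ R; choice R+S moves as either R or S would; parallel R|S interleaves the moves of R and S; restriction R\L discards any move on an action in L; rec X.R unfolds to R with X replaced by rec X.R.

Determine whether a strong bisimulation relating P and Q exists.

LTS(P): 3 reachable states
  u0 = rec X. ((c.X)\{a} + (b.0)\{b,c} + (b.b.0)\{c})\{a,c} | -b-> u1
  u1 = (b.0)\{c}\{a,c} | -b-> u2
  u2 = 0\{c}\{a,c} | ∅
LTS(Q): 3 reachable states
  v0 = rec X. ((c.X)\{a} + (b.0)\{b,c} + (0 + (b.b.0)\{c}))\{a,c} | -b-> v1
  v1 = (b.0)\{c}\{a,c} | -b-> v2
  v2 = 0\{c}\{a,c} | ∅
Bisimilarity quotient blocks:
  B0 = {u0, v0}
  B1 = {u1, v1}
  B2 = {u2, v2}
u0 ∈ B0, v0 ∈ B0 → same block

P ~ Q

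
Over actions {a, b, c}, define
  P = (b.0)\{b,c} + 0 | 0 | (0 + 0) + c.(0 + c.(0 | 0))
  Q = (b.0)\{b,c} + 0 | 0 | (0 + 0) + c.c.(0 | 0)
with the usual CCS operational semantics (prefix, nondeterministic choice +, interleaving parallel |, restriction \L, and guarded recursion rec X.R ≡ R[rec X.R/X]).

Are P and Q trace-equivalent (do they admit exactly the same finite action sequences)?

traces(P) = traces(Q)

LTS(P): 3 reachable states
  u0 = (b.0)\{b,c} + 0 | 0 | (0 + 0) + c.(0 + c.(0 | 0)) → --c--▸ u1
  u1 = 0 + c.(0 | 0) → --c--▸ u2
  u2 = 0 | 0 → ·
LTS(Q): 3 reachable states
  v0 = (b.0)\{b,c} + 0 | 0 | (0 + 0) + c.c.(0 | 0) → --c--▸ v1
  v1 = c.(0 | 0) → --c--▸ v2
  v2 = 0 | 0 → ·
Bisimilarity quotient blocks:
  B0 = {u0, v0}
  B1 = {u1, v1}
  B2 = {u2, v2}
u0 ∈ B0, v0 ∈ B0 → same block
Bisimilar ⇒ trace-equivalent.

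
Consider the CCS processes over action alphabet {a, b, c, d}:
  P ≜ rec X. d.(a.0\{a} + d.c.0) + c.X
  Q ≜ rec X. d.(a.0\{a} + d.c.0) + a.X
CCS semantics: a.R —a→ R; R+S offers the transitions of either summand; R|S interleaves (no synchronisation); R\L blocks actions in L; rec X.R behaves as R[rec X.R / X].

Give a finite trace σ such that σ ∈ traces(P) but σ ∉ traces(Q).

Reachable graph of P (5 states):
  m0 = rec X. d.(a.0\{a} + d.c.0) + c.X → -c-> m0, -d-> m1
  m1 = a.0\{a} + d.c.0 → -a-> m2, -d-> m3
  m2 = 0\{a} → (no moves)
  m3 = c.0 → -c-> m4
  m4 = 0 → (no moves)
Reachable graph of Q (5 states):
  n0 = rec X. d.(a.0\{a} + d.c.0) + a.X → -a-> n0, -d-> n1
  n1 = a.0\{a} + d.c.0 → -a-> n2, -d-> n3
  n2 = 0\{a} → (no moves)
  n3 = c.0 → -c-> n4
  n4 = 0 → (no moves)
Executing c from P (initial set {m0}):
  [1] c ⇒ {m0}
  ✓ P
Executing c from Q (initial set {n0}):
  [1] c ⇒ no successor for Q

c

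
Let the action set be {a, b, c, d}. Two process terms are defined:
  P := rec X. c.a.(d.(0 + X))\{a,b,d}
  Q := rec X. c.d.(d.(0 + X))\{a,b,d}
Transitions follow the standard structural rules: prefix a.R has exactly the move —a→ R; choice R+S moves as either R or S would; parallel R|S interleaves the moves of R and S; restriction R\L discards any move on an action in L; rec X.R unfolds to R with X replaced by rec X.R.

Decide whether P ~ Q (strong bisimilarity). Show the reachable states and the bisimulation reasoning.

not bisimilar

LTS(P): 3 reachable states
  s0 = rec X. c.a.(d.(0 + X))\{a,b,d} :: -c-> s1
  s1 = a.(d.(0 + (rec X. c.a.(d.(0 + X))\{a,b,d})))\{a,b,d} :: -a-> s2
  s2 = (d.(0 + (rec X. c.a.(d.(0 + X))\{a,b,d})))\{a,b,d} :: ·
LTS(Q): 3 reachable states
  t0 = rec X. c.d.(d.(0 + X))\{a,b,d} :: -c-> t1
  t1 = d.(d.(0 + (rec X. c.d.(d.(0 + X))\{a,b,d})))\{a,b,d} :: -d-> t2
  t2 = (d.(0 + (rec X. c.d.(d.(0 + X))\{a,b,d})))\{a,b,d} :: ·
Bisimilarity quotient blocks:
  B0 = {s0}
  B1 = {s1}
  B2 = {s2, t2}
  B3 = {t0}
  B4 = {t1}
s0 ∈ B0, t0 ∈ B3 → different blocks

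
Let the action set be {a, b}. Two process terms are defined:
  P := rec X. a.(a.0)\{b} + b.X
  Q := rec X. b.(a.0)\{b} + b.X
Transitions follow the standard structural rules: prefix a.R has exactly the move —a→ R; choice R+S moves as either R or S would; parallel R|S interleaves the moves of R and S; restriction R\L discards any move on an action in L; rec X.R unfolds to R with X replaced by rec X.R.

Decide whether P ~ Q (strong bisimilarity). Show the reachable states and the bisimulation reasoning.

LTS(P): 3 reachable states
  p0 = rec X. a.(a.0)\{b} + b.X | —a→ p1, —b→ p0
  p1 = (a.0)\{b} | —a→ p2
  p2 = 0\{b} | ∅
LTS(Q): 3 reachable states
  q0 = rec X. b.(a.0)\{b} + b.X | —b→ q0, —b→ q1
  q1 = (a.0)\{b} | —a→ q2
  q2 = 0\{b} | ∅
Partition-refinement fixed point:
  B0 = {p0}
  B1 = {p1, q1}
  B2 = {p2, q2}
  B3 = {q0}
p0 ∈ B0, q0 ∈ B3 → different blocks

NO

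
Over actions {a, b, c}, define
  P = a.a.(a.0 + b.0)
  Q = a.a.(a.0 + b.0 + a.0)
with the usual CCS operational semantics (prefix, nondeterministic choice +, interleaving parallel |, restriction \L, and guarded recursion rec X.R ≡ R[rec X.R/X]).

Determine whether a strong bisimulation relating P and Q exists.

P's transition system — 4 states:
  m0 = a.a.(a.0 + b.0) → —a→ m1
  m1 = a.(a.0 + b.0) → —a→ m2
  m2 = a.0 + b.0 → —a→ m3, —b→ m3
  m3 = 0 → ·
Q's transition system — 4 states:
  n0 = a.a.(a.0 + b.0 + a.0) → —a→ n1
  n1 = a.(a.0 + b.0 + a.0) → —a→ n2
  n2 = a.0 + b.0 + a.0 → —a→ n3, —b→ n3
  n3 = 0 → ·
Coarsest stable partition (strong bisimilarity classes):
  B0 = {m0, n0}
  B1 = {m1, n1}
  B2 = {m2, n2}
  B3 = {m3, n3}
m0 ∈ B0, n0 ∈ B0 → same block

YES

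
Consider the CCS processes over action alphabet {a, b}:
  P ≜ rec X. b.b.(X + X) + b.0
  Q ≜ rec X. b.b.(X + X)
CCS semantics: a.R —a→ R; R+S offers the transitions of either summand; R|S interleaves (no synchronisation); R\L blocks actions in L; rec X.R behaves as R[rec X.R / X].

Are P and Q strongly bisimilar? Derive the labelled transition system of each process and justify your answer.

NO

Reachable graph of P (4 states):
  m0 = rec X. b.b.(X + X) + b.0 has moves ··b··> m1, ··b··> m2
  m1 = 0 has moves deadlocked
  m2 = b.((rec X. b.b.(X + X) + b.0) + (rec X. b.b.(X + X) + b.0)) has moves ··b··> m3
  m3 = (rec X. b.b.(X + X) + b.0) + (rec X. b.b.(X + X) + b.0) has moves ··b··> m1, ··b··> m2
Reachable graph of Q (3 states):
  n0 = rec X. b.b.(X + X) has moves ··b··> n1
  n1 = b.((rec X. b.b.(X + X)) + (rec X. b.b.(X + X))) has moves ··b··> n2
  n2 = (rec X. b.b.(X + X)) + (rec X. b.b.(X + X)) has moves ··b··> n1
Coarsest stable partition (strong bisimilarity classes):
  B0 = {m0, m3}
  B1 = {m2}
  B2 = {m1}
  B3 = {n0, n1, n2}
m0 ∈ B0, n0 ∈ B3 → different blocks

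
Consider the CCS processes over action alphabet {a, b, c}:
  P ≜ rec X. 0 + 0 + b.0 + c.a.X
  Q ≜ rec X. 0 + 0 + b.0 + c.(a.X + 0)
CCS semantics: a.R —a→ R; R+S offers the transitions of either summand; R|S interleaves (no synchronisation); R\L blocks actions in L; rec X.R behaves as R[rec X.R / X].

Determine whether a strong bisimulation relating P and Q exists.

P's transition system — 3 states:
  s0 = rec X. 0 + 0 + b.0 + c.a.X → ··b··> s1, ··c··> s2
  s1 = 0 → ∅
  s2 = a.(rec X. 0 + 0 + b.0 + c.a.X) → ··a··> s0
Q's transition system — 3 states:
  t0 = rec X. 0 + 0 + b.0 + c.(a.X + 0) → ··b··> t1, ··c··> t2
  t1 = 0 → ∅
  t2 = a.(rec X. 0 + 0 + b.0 + c.(a.X + 0)) + 0 → ··a··> t0
Partition-refinement fixed point:
  B0 = {s0, t0}
  B1 = {s2, t2}
  B2 = {s1, t1}
s0 ∈ B0, t0 ∈ B0 → same block

bisimilar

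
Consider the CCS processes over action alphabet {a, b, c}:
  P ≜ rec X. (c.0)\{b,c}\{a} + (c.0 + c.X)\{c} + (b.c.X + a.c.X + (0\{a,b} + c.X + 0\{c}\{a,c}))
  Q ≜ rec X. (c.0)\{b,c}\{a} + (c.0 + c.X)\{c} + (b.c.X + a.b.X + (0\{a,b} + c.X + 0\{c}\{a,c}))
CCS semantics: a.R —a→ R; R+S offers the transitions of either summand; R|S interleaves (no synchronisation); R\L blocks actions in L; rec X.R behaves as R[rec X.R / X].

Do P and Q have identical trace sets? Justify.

P's transition system — 2 states:
  m0 = rec X. (c.0)\{b,c}\{a} + (c.0 + c.X)\{c} + (b.c.X + a.c.X + (0\{a,b} + c.X + 0\{c}\{a,c})) → —a→ m1, —b→ m1, —c→ m0
  m1 = c.(rec X. (c.0)\{b,c}\{a} + (c.0 + c.X)\{c} + (b.c.X + a.c.X + (0\{a,b} + c.X + 0\{c}\{a,c}))) → —c→ m0
Q's transition system — 3 states:
  n0 = rec X. (c.0)\{b,c}\{a} + (c.0 + c.X)\{c} + (b.c.X + a.b.X + (0\{a,b} + c.X + 0\{c}\{a,c})) → —a→ n1, —b→ n2, —c→ n0
  n1 = b.(rec X. (c.0)\{b,c}\{a} + (c.0 + c.X)\{c} + (b.c.X + a.b.X + (0\{a,b} + c.X + 0\{c}\{a,c}))) → —b→ n0
  n2 = c.(rec X. (c.0)\{b,c}\{a} + (c.0 + c.X)\{c} + (b.c.X + a.b.X + (0\{a,b} + c.X + 0\{c}\{a,c}))) → —c→ n0
Run σ = ⟨ac⟩ on P: start {m0}
  [1] a ⇒ {m1}
  [2] c ⇒ {m0}
  P completes σ.
Run σ = ⟨ac⟩ on Q: start {n0}
  [1] a ⇒ {n1}
  [2] c ⇒ ∅  — Q cannot continue

NO — witness ⟨ac⟩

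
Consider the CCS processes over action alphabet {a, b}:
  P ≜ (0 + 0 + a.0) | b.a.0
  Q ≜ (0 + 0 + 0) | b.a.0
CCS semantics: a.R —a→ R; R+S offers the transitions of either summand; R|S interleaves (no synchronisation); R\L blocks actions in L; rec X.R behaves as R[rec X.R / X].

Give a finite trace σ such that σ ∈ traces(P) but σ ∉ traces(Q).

Reachable graph of P (6 states):
  s0 = (0 + 0 + a.0) | b.a.0 has moves --a--▸ s1, --b--▸ s2
  s1 = 0 | b.a.0 has moves --b--▸ s3
  s2 = (0 + 0 + a.0) | a.0 has moves --a--▸ s3, --a--▸ s4
  s3 = 0 | a.0 has moves --a--▸ s5
  s4 = (0 + 0 + a.0) | 0 has moves --a--▸ s5
  s5 = 0 | 0 has moves deadlocked
Reachable graph of Q (3 states):
  t0 = (0 + 0 + 0) | b.a.0 has moves --b--▸ t1
  t1 = (0 + 0 + 0) | a.0 has moves --a--▸ t2
  t2 = (0 + 0 + 0) | 0 has moves deadlocked
Run σ = ⟨a⟩ on P: start {s0}
  after a @ step 1: {s1}
  P completes σ.
Run σ = ⟨a⟩ on Q: start {t0}
  after a @ step 1: ∅  — Q cannot continue

a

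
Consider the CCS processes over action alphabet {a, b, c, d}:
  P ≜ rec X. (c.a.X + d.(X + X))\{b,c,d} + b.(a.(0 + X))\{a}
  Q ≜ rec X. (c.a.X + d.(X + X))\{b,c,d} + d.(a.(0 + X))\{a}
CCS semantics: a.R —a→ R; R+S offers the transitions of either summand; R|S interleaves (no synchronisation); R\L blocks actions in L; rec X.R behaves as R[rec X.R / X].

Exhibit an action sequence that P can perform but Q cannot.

P's transition system — 2 states:
  u0 = rec X. (c.a.X + d.(X + X))\{b,c,d} + b.(a.(0 + X))\{a} → =b=> u1
  u1 = (a.(0 + (rec X. (c.a.X + d.(X + X))\{b,c,d} + b.(a.(0 + X))\{a})))\{a} → ∅
Q's transition system — 2 states:
  v0 = rec X. (c.a.X + d.(X + X))\{b,c,d} + d.(a.(0 + X))\{a} → =d=> v1
  v1 = (a.(0 + (rec X. (c.a.X + d.(X + X))\{b,c,d} + d.(a.(0 + X))\{a})))\{a} → ∅
Executing b from P (initial set {u0}):
  step 1 (b): {u1}
  — P admits the full trace.
Executing b from Q (initial set {v0}):
  step 1 (b): ∅ (Q stuck)

b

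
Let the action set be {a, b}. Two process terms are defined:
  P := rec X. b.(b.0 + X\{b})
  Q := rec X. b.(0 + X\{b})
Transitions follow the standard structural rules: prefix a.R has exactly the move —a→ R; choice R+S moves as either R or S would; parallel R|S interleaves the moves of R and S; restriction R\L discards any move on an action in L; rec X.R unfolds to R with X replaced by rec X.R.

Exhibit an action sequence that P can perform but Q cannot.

bb

P's transition system — 3 states:
  s0 = rec X. b.(b.0 + X\{b}) has moves -b-> s1
  s1 = b.0 + (rec X. b.(b.0 + X\{b}))\{b} has moves -b-> s2
  s2 = 0 has moves deadlocked
Q's transition system — 2 states:
  t0 = rec X. b.(0 + X\{b}) has moves -b-> t1
  t1 = 0 + (rec X. b.(0 + X\{b}))\{b} has moves deadlocked
Executing bb from P (initial set {s0}):
  step 1 (b): {s1}
  step 2 (b): {s2}
  — P admits the full trace.
Executing bb from Q (initial set {t0}):
  step 1 (b): {t1}
  step 2 (b): no successor for Q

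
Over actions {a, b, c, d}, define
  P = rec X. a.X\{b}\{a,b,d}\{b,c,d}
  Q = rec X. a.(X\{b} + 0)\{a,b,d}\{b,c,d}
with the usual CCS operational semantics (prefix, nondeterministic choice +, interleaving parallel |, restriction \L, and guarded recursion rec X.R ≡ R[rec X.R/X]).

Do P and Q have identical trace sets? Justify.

trace-equivalent

LTS(P): 2 reachable states
  m0 = rec X. a.X\{b}\{a,b,d}\{b,c,d} ⊢ ··a··> m1
  m1 = (rec X. a.X\{b}\{a,b,d}\{b,c,d})\{b}\{a,b,d}\{b,c,d} ⊢ ∅
LTS(Q): 2 reachable states
  n0 = rec X. a.(X\{b} + 0)\{a,b,d}\{b,c,d} ⊢ ··a··> n1
  n1 = ((rec X. a.(X\{b} + 0)\{a,b,d}\{b,c,d})\{b} + 0)\{a,b,d}\{b,c,d} ⊢ ∅
Coarsest stable partition (strong bisimilarity classes):
  B0 = {m0, n0}
  B1 = {m1, n1}
m0 ∈ B0, n0 ∈ B0 → same block
Bisimilar ⇒ trace-equivalent.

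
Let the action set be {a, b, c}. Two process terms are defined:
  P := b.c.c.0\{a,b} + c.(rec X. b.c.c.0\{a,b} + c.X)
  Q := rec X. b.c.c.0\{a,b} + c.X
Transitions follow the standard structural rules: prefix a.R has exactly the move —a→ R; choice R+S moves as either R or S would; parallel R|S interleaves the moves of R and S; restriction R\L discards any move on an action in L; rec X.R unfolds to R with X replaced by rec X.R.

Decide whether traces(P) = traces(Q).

LTS(P): 5 reachable states
  p0 = b.c.c.0\{a,b} + c.(rec X. b.c.c.0\{a,b} + c.X) ⊢ -b-> p1, -c-> p2
  p1 = c.c.0\{a,b} ⊢ -c-> p3
  p2 = rec X. b.c.c.0\{a,b} + c.X ⊢ -b-> p1, -c-> p2
  p3 = c.0\{a,b} ⊢ -c-> p4
  p4 = 0\{a,b} ⊢ ·
LTS(Q): 4 reachable states
  q0 = rec X. b.c.c.0\{a,b} + c.X ⊢ -b-> q1, -c-> q0
  q1 = c.c.0\{a,b} ⊢ -c-> q2
  q2 = c.0\{a,b} ⊢ -c-> q3
  q3 = 0\{a,b} ⊢ ·
Bisimilarity quotient blocks:
  B0 = {p0, p2, q0}
  B1 = {p1, q1}
  B2 = {p3, q2}
  B3 = {p4, q3}
p0 ∈ B0, q0 ∈ B0 → same block
Bisimilar ⇒ trace-equivalent.

trace-equivalent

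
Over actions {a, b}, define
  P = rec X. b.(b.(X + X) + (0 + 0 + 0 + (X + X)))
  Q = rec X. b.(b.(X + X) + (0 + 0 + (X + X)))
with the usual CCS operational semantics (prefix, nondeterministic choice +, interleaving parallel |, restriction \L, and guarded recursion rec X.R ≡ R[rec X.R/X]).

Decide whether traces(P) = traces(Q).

YES

Reachable graph of P (3 states):
  p0 = rec X. b.(b.(X + X) + (0 + 0 + 0 + (X + X))) ⊢ =b=> p1
  p1 = b.((rec X. b.(b.(X + X) + (0 + 0 + 0 + (X + X)))) + (rec X. b.(b.(X + X) + (0 + 0 + 0 + (X + X))))) + (0 + 0 + 0 + ((rec X. b.(b.(X + X) + (0 + 0 + 0 + (X + X)))) + (rec X. b.(b.(X + X) + (0 + 0 + 0 + (X + X)))))) ⊢ =b=> p1, =b=> p2
  p2 = (rec X. b.(b.(X + X) + (0 + 0 + 0 + (X + X)))) + (rec X. b.(b.(X + X) + (0 + 0 + 0 + (X + X)))) ⊢ =b=> p1
Reachable graph of Q (3 states):
  q0 = rec X. b.(b.(X + X) + (0 + 0 + (X + X))) ⊢ =b=> q1
  q1 = b.((rec X. b.(b.(X + X) + (0 + 0 + (X + X)))) + (rec X. b.(b.(X + X) + (0 + 0 + (X + X))))) + (0 + 0 + ((rec X. b.(b.(X + X) + (0 + 0 + (X + X)))) + (rec X. b.(b.(X + X) + (0 + 0 + (X + X)))))) ⊢ =b=> q1, =b=> q2
  q2 = (rec X. b.(b.(X + X) + (0 + 0 + (X + X)))) + (rec X. b.(b.(X + X) + (0 + 0 + (X + X)))) ⊢ =b=> q1
Bisimilarity quotient blocks:
  B0 = {p0, p1, p2, q0, q1, q2}
p0 ∈ B0, q0 ∈ B0 → same block
Bisimilar ⇒ trace-equivalent.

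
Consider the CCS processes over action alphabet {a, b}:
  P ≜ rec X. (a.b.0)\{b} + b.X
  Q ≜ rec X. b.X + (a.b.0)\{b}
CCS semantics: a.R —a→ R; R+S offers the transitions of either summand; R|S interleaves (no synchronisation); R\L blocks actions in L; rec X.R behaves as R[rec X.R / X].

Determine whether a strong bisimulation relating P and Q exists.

P ~ Q

Reachable graph of P (2 states):
  u0 = rec X. (a.b.0)\{b} + b.X ⊢ -a-> u1, -b-> u0
  u1 = (b.0)\{b} ⊢ ∅
Reachable graph of Q (2 states):
  v0 = rec X. b.X + (a.b.0)\{b} ⊢ -a-> v1, -b-> v0
  v1 = (b.0)\{b} ⊢ ∅
Bisimilarity quotient blocks:
  B0 = {u0, v0}
  B1 = {u1, v1}
u0 ∈ B0, v0 ∈ B0 → same block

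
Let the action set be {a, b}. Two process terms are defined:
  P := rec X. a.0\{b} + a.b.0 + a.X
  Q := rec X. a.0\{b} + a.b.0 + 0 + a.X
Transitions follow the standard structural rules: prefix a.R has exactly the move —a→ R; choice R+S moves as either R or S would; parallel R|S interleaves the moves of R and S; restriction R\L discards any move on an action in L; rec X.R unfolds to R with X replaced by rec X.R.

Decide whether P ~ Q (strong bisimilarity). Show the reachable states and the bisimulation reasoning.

Reachable graph of P (4 states):
  m0 = rec X. a.0\{b} + a.b.0 + a.X | -a-> m0, -a-> m1, -a-> m2
  m1 = 0\{b} | deadlocked
  m2 = b.0 | -b-> m3
  m3 = 0 | deadlocked
Reachable graph of Q (4 states):
  n0 = rec X. a.0\{b} + a.b.0 + 0 + a.X | -a-> n0, -a-> n1, -a-> n2
  n1 = 0\{b} | deadlocked
  n2 = b.0 | -b-> n3
  n3 = 0 | deadlocked
Bisimilarity quotient blocks:
  B0 = {m0, n0}
  B1 = {m2, n2}
  B2 = {m1, m3, n1, n3}
m0 ∈ B0, n0 ∈ B0 → same block

P ~ Q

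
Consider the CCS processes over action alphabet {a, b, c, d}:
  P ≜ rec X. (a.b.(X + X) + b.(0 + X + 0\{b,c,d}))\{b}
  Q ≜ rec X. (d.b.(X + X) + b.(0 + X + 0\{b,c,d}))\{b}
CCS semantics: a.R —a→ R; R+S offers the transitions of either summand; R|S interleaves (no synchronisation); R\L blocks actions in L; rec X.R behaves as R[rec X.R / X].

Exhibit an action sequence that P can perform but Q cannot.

LTS(P): 2 reachable states
  s0 = rec X. (a.b.(X + X) + b.(0 + X + 0\{b,c,d}))\{b} has moves =a=> s1
  s1 = (b.((rec X. (a.b.(X + X) + b.(0 + X + 0\{b,c,d}))\{b}) + (rec X. (a.b.(X + X) + b.(0 + X + 0\{b,c,d}))\{b})))\{b} has moves (no moves)
LTS(Q): 2 reachable states
  t0 = rec X. (d.b.(X + X) + b.(0 + X + 0\{b,c,d}))\{b} has moves =d=> t1
  t1 = (b.((rec X. (d.b.(X + X) + b.(0 + X + 0\{b,c,d}))\{b}) + (rec X. (d.b.(X + X) + b.(0 + X + 0\{b,c,d}))\{b})))\{b} has moves (no moves)
Run σ = ⟨a⟩ on P: start {s0}
  after a @ step 1: {s1}
  — P admits the full trace.
Run σ = ⟨a⟩ on Q: start {t0}
  after a @ step 1: ∅ (Q stuck)

a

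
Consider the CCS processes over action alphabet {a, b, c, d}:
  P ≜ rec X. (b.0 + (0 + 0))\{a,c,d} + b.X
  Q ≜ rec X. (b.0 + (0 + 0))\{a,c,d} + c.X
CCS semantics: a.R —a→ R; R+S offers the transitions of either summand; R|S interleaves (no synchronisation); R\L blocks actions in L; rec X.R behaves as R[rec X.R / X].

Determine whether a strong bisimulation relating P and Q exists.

NO

LTS(P): 2 reachable states
  p0 = rec X. (b.0 + (0 + 0))\{a,c,d} + b.X | =b=> p0, =b=> p1
  p1 = 0\{a,c,d} | stopped
LTS(Q): 2 reachable states
  q0 = rec X. (b.0 + (0 + 0))\{a,c,d} + c.X | =b=> q1, =c=> q0
  q1 = 0\{a,c,d} | stopped
Bisimilarity quotient blocks:
  B0 = {p0}
  B1 = {p1, q1}
  B2 = {q0}
p0 ∈ B0, q0 ∈ B2 → different blocks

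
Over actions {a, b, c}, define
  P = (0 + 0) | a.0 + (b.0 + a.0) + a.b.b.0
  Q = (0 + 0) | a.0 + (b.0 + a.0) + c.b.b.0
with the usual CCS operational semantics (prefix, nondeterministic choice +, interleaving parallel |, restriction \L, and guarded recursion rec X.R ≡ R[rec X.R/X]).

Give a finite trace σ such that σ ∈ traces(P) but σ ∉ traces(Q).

ab

P's transition system — 5 states:
  u0 = (0 + 0) | a.0 + (b.0 + a.0) + a.b.b.0 :: --a--▸ u1, --a--▸ u2, --a--▸ u3, --b--▸ u2
  u1 = (0 + 0) | 0 :: ∅
  u2 = 0 :: ∅
  u3 = b.b.0 :: --b--▸ u4
  u4 = b.0 :: --b--▸ u2
Q's transition system — 5 states:
  v0 = (0 + 0) | a.0 + (b.0 + a.0) + c.b.b.0 :: --a--▸ v1, --a--▸ v2, --b--▸ v2, --c--▸ v3
  v1 = (0 + 0) | 0 :: ∅
  v2 = 0 :: ∅
  v3 = b.b.0 :: --b--▸ v4
  v4 = b.0 :: --b--▸ v2
Executing ab from P (initial set {u0}):
  [1] a ⇒ {u1, u2, u3}
  [2] b ⇒ {u4}
  P completes σ.
Executing ab from Q (initial set {v0}):
  [1] a ⇒ {v1, v2}
  [2] b ⇒ no successor for Q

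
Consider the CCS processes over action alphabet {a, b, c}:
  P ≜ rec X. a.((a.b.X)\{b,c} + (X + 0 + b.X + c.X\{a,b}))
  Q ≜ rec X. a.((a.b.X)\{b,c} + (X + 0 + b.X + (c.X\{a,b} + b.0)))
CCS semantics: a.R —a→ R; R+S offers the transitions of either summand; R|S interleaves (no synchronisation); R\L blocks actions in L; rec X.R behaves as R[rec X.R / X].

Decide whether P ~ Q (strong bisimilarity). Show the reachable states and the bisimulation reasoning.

NO

P's transition system — 4 states:
  m0 = rec X. a.((a.b.X)\{b,c} + (X + 0 + b.X + c.X\{a,b})) → -a-> m1
  m1 = (a.b.(rec X. a.((a.b.X)\{b,c} + (X + 0 + b.X + c.X\{a,b}))))\{b,c} + ((rec X. a.((a.b.X)\{b,c} + (X + 0 + b.X + c.X\{a,b}))) + 0 + b.(rec X. a.((a.b.X)\{b,c} + (X + 0 + b.X + c.X\{a,b}))) + c.(rec X. a.((a.b.X)\{b,c} + (X + 0 + b.X + c.X\{a,b})))\{a,b}) → -a-> m1, -a-> m2, -b-> m0, -c-> m3
  m2 = (b.(rec X. a.((a.b.X)\{b,c} + (X + 0 + b.X + c.X\{a,b}))))\{b,c} → (no moves)
  m3 = (rec X. a.((a.b.X)\{b,c} + (X + 0 + b.X + c.X\{a,b})))\{a,b} → (no moves)
Q's transition system — 5 states:
  n0 = rec X. a.((a.b.X)\{b,c} + (X + 0 + b.X + (c.X\{a,b} + b.0))) → -a-> n1
  n1 = (a.b.(rec X. a.((a.b.X)\{b,c} + (X + 0 + b.X + (c.X\{a,b} + b.0)))))\{b,c} + ((rec X. a.((a.b.X)\{b,c} + (X + 0 + b.X + (c.X\{a,b} + b.0)))) + 0 + b.(rec X. a.((a.b.X)\{b,c} + (X + 0 + b.X + (c.X\{a,b} + b.0)))) + (c.(rec X. a.((a.b.X)\{b,c} + (X + 0 + b.X + (c.X\{a,b} + b.0))))\{a,b} + b.0)) → -a-> n1, -a-> n2, -b-> n0, -b-> n3, -c-> n4
  n2 = (b.(rec X. a.((a.b.X)\{b,c} + (X + 0 + b.X + (c.X\{a,b} + b.0)))))\{b,c} → (no moves)
  n3 = 0 → (no moves)
  n4 = (rec X. a.((a.b.X)\{b,c} + (X + 0 + b.X + (c.X\{a,b} + b.0))))\{a,b} → (no moves)
Bisimilarity quotient blocks:
  B0 = {m0}
  B1 = {m1}
  B2 = {m2, m3, n2, n3, n4}
  B3 = {n0}
  B4 = {n1}
m0 ∈ B0, n0 ∈ B3 → different blocks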